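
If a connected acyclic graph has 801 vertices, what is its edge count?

A tree on n vertices always has exactly n - 1 edges.
For n = 801: edges = 801 - 1 = 800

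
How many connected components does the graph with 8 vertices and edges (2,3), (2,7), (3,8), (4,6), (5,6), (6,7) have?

Step 1: Build adjacency list from edges:
  1: (none)
  2: 3, 7
  3: 2, 8
  4: 6
  5: 6
  6: 4, 5, 7
  7: 2, 6
  8: 3

Step 2: Run BFS/DFS from vertex 1:
  Visited: {1}
  Reached 1 of 8 vertices

Step 3: Only 1 of 8 vertices reached. Graph is disconnected.
Connected components: {1}, {2, 3, 4, 5, 6, 7, 8}
Number of connected components: 2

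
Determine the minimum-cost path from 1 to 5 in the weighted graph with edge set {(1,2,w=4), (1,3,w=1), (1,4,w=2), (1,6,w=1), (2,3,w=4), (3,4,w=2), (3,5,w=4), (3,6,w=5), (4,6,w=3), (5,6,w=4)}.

Step 1: Build adjacency list with weights:
  1: 2(w=4), 3(w=1), 4(w=2), 6(w=1)
  2: 1(w=4), 3(w=4)
  3: 1(w=1), 2(w=4), 4(w=2), 5(w=4), 6(w=5)
  4: 1(w=2), 3(w=2), 6(w=3)
  5: 3(w=4), 6(w=4)
  6: 1(w=1), 3(w=5), 4(w=3), 5(w=4)

Step 2: Apply Dijkstra's algorithm from vertex 1:
  Visit vertex 1 (distance=0)
    Update dist[2] = 4
    Update dist[3] = 1
    Update dist[4] = 2
    Update dist[6] = 1
  Visit vertex 3 (distance=1)
    Update dist[5] = 5
  Visit vertex 6 (distance=1)
  Visit vertex 4 (distance=2)
  Visit vertex 2 (distance=4)
  Visit vertex 5 (distance=5)

Step 3: Shortest path: 1 -> 6 -> 5
Total weight: 1 + 4 = 5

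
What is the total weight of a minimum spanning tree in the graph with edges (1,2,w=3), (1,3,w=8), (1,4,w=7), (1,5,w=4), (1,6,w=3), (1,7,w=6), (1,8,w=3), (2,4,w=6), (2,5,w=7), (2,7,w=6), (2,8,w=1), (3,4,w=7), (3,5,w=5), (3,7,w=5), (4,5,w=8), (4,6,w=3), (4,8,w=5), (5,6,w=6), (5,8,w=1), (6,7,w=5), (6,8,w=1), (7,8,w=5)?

Apply Kruskal's algorithm (sort edges by weight, add if no cycle):

Sorted edges by weight:
  (2,8) w=1
  (5,8) w=1
  (6,8) w=1
  (1,2) w=3
  (1,6) w=3
  (1,8) w=3
  (4,6) w=3
  (1,5) w=4
  (3,5) w=5
  (3,7) w=5
  (4,8) w=5
  (6,7) w=5
  (7,8) w=5
  (1,7) w=6
  (2,4) w=6
  (2,7) w=6
  (5,6) w=6
  (1,4) w=7
  (2,5) w=7
  (3,4) w=7
  (1,3) w=8
  (4,5) w=8

Add edge (2,8) w=1 -- no cycle. Running total: 1
Add edge (5,8) w=1 -- no cycle. Running total: 2
Add edge (6,8) w=1 -- no cycle. Running total: 3
Add edge (1,2) w=3 -- no cycle. Running total: 6
Skip edge (1,6) w=3 -- would create cycle
Skip edge (1,8) w=3 -- would create cycle
Add edge (4,6) w=3 -- no cycle. Running total: 9
Skip edge (1,5) w=4 -- would create cycle
Add edge (3,5) w=5 -- no cycle. Running total: 14
Add edge (3,7) w=5 -- no cycle. Running total: 19

MST edges: (2,8,w=1), (5,8,w=1), (6,8,w=1), (1,2,w=3), (4,6,w=3), (3,5,w=5), (3,7,w=5)
Total MST weight: 1 + 1 + 1 + 3 + 3 + 5 + 5 = 19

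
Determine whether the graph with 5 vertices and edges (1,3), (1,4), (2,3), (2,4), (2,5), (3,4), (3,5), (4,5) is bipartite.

Step 1: Attempt 2-coloring using BFS:
  Start at vertex 1, assign color 0
  Color vertex 3 with color 1 (neighbor of 1)
  Color vertex 4 with color 1 (neighbor of 1)
  Color vertex 2 with color 0 (neighbor of 3)

Step 2: Conflict found! Vertices 3 and 4 are adjacent but have the same color.
This means the graph contains an odd cycle.

The graph is NOT bipartite.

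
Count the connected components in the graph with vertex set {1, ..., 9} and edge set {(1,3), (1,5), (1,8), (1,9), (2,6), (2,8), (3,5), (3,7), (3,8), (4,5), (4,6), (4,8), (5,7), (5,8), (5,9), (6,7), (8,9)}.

Step 1: Build adjacency list from edges:
  1: 3, 5, 8, 9
  2: 6, 8
  3: 1, 5, 7, 8
  4: 5, 6, 8
  5: 1, 3, 4, 7, 8, 9
  6: 2, 4, 7
  7: 3, 5, 6
  8: 1, 2, 3, 4, 5, 9
  9: 1, 5, 8

Step 2: Run BFS/DFS from vertex 1:
  Visited: {1, 3, 5, 8, 9, 7, 4, 2, 6}
  Reached 9 of 9 vertices

Step 3: All 9 vertices reached from vertex 1, so the graph is connected.
Number of connected components: 1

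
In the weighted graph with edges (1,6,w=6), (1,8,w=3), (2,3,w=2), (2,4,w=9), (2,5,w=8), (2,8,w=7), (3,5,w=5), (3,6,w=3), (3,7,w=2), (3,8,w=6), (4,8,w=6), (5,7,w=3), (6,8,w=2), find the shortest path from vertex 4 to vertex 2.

Step 1: Build adjacency list with weights:
  1: 6(w=6), 8(w=3)
  2: 3(w=2), 4(w=9), 5(w=8), 8(w=7)
  3: 2(w=2), 5(w=5), 6(w=3), 7(w=2), 8(w=6)
  4: 2(w=9), 8(w=6)
  5: 2(w=8), 3(w=5), 7(w=3)
  6: 1(w=6), 3(w=3), 8(w=2)
  7: 3(w=2), 5(w=3)
  8: 1(w=3), 2(w=7), 3(w=6), 4(w=6), 6(w=2)

Step 2: Apply Dijkstra's algorithm from vertex 4:
  Visit vertex 4 (distance=0)
    Update dist[2] = 9
    Update dist[8] = 6
  Visit vertex 8 (distance=6)
    Update dist[1] = 9
    Update dist[3] = 12
    Update dist[6] = 8
  Visit vertex 6 (distance=8)
    Update dist[3] = 11
  Visit vertex 1 (distance=9)
  Visit vertex 2 (distance=9)
    Update dist[5] = 17

Step 3: Shortest path: 4 -> 2
Total weight: 9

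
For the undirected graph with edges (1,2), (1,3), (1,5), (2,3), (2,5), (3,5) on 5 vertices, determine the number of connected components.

Step 1: Build adjacency list from edges:
  1: 2, 3, 5
  2: 1, 3, 5
  3: 1, 2, 5
  4: (none)
  5: 1, 2, 3

Step 2: Run BFS/DFS from vertex 1:
  Visited: {1, 2, 3, 5}
  Reached 4 of 5 vertices

Step 3: Only 4 of 5 vertices reached. Graph is disconnected.
Connected components: {1, 2, 3, 5}, {4}
Number of connected components: 2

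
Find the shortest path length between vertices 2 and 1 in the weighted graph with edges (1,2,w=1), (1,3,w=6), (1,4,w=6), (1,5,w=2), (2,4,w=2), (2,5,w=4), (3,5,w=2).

Step 1: Build adjacency list with weights:
  1: 2(w=1), 3(w=6), 4(w=6), 5(w=2)
  2: 1(w=1), 4(w=2), 5(w=4)
  3: 1(w=6), 5(w=2)
  4: 1(w=6), 2(w=2)
  5: 1(w=2), 2(w=4), 3(w=2)

Step 2: Apply Dijkstra's algorithm from vertex 2:
  Visit vertex 2 (distance=0)
    Update dist[1] = 1
    Update dist[4] = 2
    Update dist[5] = 4
  Visit vertex 1 (distance=1)
    Update dist[3] = 7
    Update dist[5] = 3

Step 3: Shortest path: 2 -> 1
Total weight: 1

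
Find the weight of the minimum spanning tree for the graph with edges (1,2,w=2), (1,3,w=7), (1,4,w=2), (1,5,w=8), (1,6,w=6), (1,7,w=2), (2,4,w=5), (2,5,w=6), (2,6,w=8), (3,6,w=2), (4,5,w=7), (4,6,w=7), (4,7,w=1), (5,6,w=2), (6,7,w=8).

Apply Kruskal's algorithm (sort edges by weight, add if no cycle):

Sorted edges by weight:
  (4,7) w=1
  (1,2) w=2
  (1,4) w=2
  (1,7) w=2
  (3,6) w=2
  (5,6) w=2
  (2,4) w=5
  (1,6) w=6
  (2,5) w=6
  (1,3) w=7
  (4,6) w=7
  (4,5) w=7
  (1,5) w=8
  (2,6) w=8
  (6,7) w=8

Add edge (4,7) w=1 -- no cycle. Running total: 1
Add edge (1,2) w=2 -- no cycle. Running total: 3
Add edge (1,4) w=2 -- no cycle. Running total: 5
Skip edge (1,7) w=2 -- would create cycle
Add edge (3,6) w=2 -- no cycle. Running total: 7
Add edge (5,6) w=2 -- no cycle. Running total: 9
Skip edge (2,4) w=5 -- would create cycle
Add edge (1,6) w=6 -- no cycle. Running total: 15

MST edges: (4,7,w=1), (1,2,w=2), (1,4,w=2), (3,6,w=2), (5,6,w=2), (1,6,w=6)
Total MST weight: 1 + 2 + 2 + 2 + 2 + 6 = 15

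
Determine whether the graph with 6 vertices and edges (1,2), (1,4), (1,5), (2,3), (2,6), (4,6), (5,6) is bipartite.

Step 1: Attempt 2-coloring using BFS:
  Start at vertex 1, assign color 0
  Color vertex 2 with color 1 (neighbor of 1)
  Color vertex 4 with color 1 (neighbor of 1)
  Color vertex 5 with color 1 (neighbor of 1)
  Color vertex 3 with color 0 (neighbor of 2)
  Color vertex 6 with color 0 (neighbor of 2)

Step 2: 2-coloring succeeded. No conflicts found.
  Set A (color 0): {1, 3, 6}
  Set B (color 1): {2, 4, 5}

The graph is bipartite with partition {1, 3, 6}, {2, 4, 5}.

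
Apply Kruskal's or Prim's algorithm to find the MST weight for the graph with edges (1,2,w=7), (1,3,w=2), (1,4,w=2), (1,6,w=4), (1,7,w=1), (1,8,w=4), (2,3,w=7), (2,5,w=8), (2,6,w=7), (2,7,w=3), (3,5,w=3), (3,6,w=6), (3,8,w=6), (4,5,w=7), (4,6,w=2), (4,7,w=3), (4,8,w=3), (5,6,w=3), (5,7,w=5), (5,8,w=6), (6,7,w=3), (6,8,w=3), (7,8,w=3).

Apply Kruskal's algorithm (sort edges by weight, add if no cycle):

Sorted edges by weight:
  (1,7) w=1
  (1,4) w=2
  (1,3) w=2
  (4,6) w=2
  (2,7) w=3
  (3,5) w=3
  (4,7) w=3
  (4,8) w=3
  (5,6) w=3
  (6,8) w=3
  (6,7) w=3
  (7,8) w=3
  (1,6) w=4
  (1,8) w=4
  (5,7) w=5
  (3,6) w=6
  (3,8) w=6
  (5,8) w=6
  (1,2) w=7
  (2,3) w=7
  (2,6) w=7
  (4,5) w=7
  (2,5) w=8

Add edge (1,7) w=1 -- no cycle. Running total: 1
Add edge (1,4) w=2 -- no cycle. Running total: 3
Add edge (1,3) w=2 -- no cycle. Running total: 5
Add edge (4,6) w=2 -- no cycle. Running total: 7
Add edge (2,7) w=3 -- no cycle. Running total: 10
Add edge (3,5) w=3 -- no cycle. Running total: 13
Skip edge (4,7) w=3 -- would create cycle
Add edge (4,8) w=3 -- no cycle. Running total: 16

MST edges: (1,7,w=1), (1,4,w=2), (1,3,w=2), (4,6,w=2), (2,7,w=3), (3,5,w=3), (4,8,w=3)
Total MST weight: 1 + 2 + 2 + 2 + 3 + 3 + 3 = 16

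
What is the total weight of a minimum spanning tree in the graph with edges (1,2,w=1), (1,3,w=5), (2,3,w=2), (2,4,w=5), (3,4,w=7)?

Apply Kruskal's algorithm (sort edges by weight, add if no cycle):

Sorted edges by weight:
  (1,2) w=1
  (2,3) w=2
  (1,3) w=5
  (2,4) w=5
  (3,4) w=7

Add edge (1,2) w=1 -- no cycle. Running total: 1
Add edge (2,3) w=2 -- no cycle. Running total: 3
Skip edge (1,3) w=5 -- would create cycle
Add edge (2,4) w=5 -- no cycle. Running total: 8

MST edges: (1,2,w=1), (2,3,w=2), (2,4,w=5)
Total MST weight: 1 + 2 + 5 = 8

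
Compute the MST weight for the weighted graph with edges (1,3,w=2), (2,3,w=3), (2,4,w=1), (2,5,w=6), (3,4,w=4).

Apply Kruskal's algorithm (sort edges by weight, add if no cycle):

Sorted edges by weight:
  (2,4) w=1
  (1,3) w=2
  (2,3) w=3
  (3,4) w=4
  (2,5) w=6

Add edge (2,4) w=1 -- no cycle. Running total: 1
Add edge (1,3) w=2 -- no cycle. Running total: 3
Add edge (2,3) w=3 -- no cycle. Running total: 6
Skip edge (3,4) w=4 -- would create cycle
Add edge (2,5) w=6 -- no cycle. Running total: 12

MST edges: (2,4,w=1), (1,3,w=2), (2,3,w=3), (2,5,w=6)
Total MST weight: 1 + 2 + 3 + 6 = 12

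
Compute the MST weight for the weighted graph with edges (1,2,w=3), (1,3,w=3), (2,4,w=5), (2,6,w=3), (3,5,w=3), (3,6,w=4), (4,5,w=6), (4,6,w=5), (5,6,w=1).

Apply Kruskal's algorithm (sort edges by weight, add if no cycle):

Sorted edges by weight:
  (5,6) w=1
  (1,3) w=3
  (1,2) w=3
  (2,6) w=3
  (3,5) w=3
  (3,6) w=4
  (2,4) w=5
  (4,6) w=5
  (4,5) w=6

Add edge (5,6) w=1 -- no cycle. Running total: 1
Add edge (1,3) w=3 -- no cycle. Running total: 4
Add edge (1,2) w=3 -- no cycle. Running total: 7
Add edge (2,6) w=3 -- no cycle. Running total: 10
Skip edge (3,5) w=3 -- would create cycle
Skip edge (3,6) w=4 -- would create cycle
Add edge (2,4) w=5 -- no cycle. Running total: 15

MST edges: (5,6,w=1), (1,3,w=3), (1,2,w=3), (2,6,w=3), (2,4,w=5)
Total MST weight: 1 + 3 + 3 + 3 + 5 = 15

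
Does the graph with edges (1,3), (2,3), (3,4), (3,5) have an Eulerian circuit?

Step 1: Find the degree of each vertex:
  deg(1) = 1
  deg(2) = 1
  deg(3) = 4
  deg(4) = 1
  deg(5) = 1

Step 2: Count vertices with odd degree:
  Odd-degree vertices: 1, 2, 4, 5 (4 total)

Step 3: Apply Euler's theorem:
  - Eulerian circuit exists iff graph is connected and all vertices have even degree
  - Eulerian path exists iff graph is connected and has 0 or 2 odd-degree vertices

Graph has 4 odd-degree vertices (need 0 or 2).
Neither Eulerian path nor Eulerian circuit exists.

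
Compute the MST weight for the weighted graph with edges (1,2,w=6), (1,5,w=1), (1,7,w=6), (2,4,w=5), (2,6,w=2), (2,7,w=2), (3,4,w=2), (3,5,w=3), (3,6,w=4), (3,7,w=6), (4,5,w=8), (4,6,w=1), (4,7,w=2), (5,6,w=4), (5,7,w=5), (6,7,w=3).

Apply Kruskal's algorithm (sort edges by weight, add if no cycle):

Sorted edges by weight:
  (1,5) w=1
  (4,6) w=1
  (2,6) w=2
  (2,7) w=2
  (3,4) w=2
  (4,7) w=2
  (3,5) w=3
  (6,7) w=3
  (3,6) w=4
  (5,6) w=4
  (2,4) w=5
  (5,7) w=5
  (1,2) w=6
  (1,7) w=6
  (3,7) w=6
  (4,5) w=8

Add edge (1,5) w=1 -- no cycle. Running total: 1
Add edge (4,6) w=1 -- no cycle. Running total: 2
Add edge (2,6) w=2 -- no cycle. Running total: 4
Add edge (2,7) w=2 -- no cycle. Running total: 6
Add edge (3,4) w=2 -- no cycle. Running total: 8
Skip edge (4,7) w=2 -- would create cycle
Add edge (3,5) w=3 -- no cycle. Running total: 11

MST edges: (1,5,w=1), (4,6,w=1), (2,6,w=2), (2,7,w=2), (3,4,w=2), (3,5,w=3)
Total MST weight: 1 + 1 + 2 + 2 + 2 + 3 = 11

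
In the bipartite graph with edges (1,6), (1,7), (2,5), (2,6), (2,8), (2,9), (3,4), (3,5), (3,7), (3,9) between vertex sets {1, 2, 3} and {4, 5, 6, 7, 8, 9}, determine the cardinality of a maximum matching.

Step 1: List the neighbors of each left vertex:
  1: 6, 7
  2: 5, 6, 8, 9
  3: 4, 5, 7, 9

Step 2: Greedily match left vertices, then look for augmenting paths:
  Match 1 -- 6
  Match 2 -- 5
  Match 3 -- 4
  No augmenting path remains.

Step 3: Verify this is maximum:
  Matching size 3 = min(|L|, |R|) = min(3, 6), which is an upper bound, so this matching is maximum.

Maximum matching: {(1,6), (2,5), (3,4)}
Size: 3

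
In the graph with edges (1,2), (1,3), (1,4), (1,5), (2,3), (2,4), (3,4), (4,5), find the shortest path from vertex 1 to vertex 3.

Step 1: Build adjacency list:
  1: 2, 3, 4, 5
  2: 1, 3, 4
  3: 1, 2, 4
  4: 1, 2, 3, 5
  5: 1, 4

Step 2: BFS from vertex 1 to find shortest path to 3:
  vertex 2 reached at distance 1
  vertex 3 reached at distance 1

Step 3: Shortest path: 1 -> 3
Path length: 1 edge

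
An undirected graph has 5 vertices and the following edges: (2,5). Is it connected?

Step 1: Build adjacency list from edges:
  1: (none)
  2: 5
  3: (none)
  4: (none)
  5: 2

Step 2: Run BFS/DFS from vertex 1:
  Visited: {1}
  Reached 1 of 5 vertices

Step 3: Only 1 of 5 vertices reached. Graph is disconnected.
Connected components: {1}, {2, 5}, {3}, {4}
Answer: No, the graph is not connected (4 components).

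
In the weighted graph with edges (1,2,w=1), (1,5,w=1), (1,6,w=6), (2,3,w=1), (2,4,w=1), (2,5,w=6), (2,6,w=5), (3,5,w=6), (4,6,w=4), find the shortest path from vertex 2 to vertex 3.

Step 1: Build adjacency list with weights:
  1: 2(w=1), 5(w=1), 6(w=6)
  2: 1(w=1), 3(w=1), 4(w=1), 5(w=6), 6(w=5)
  3: 2(w=1), 5(w=6)
  4: 2(w=1), 6(w=4)
  5: 1(w=1), 2(w=6), 3(w=6)
  6: 1(w=6), 2(w=5), 4(w=4)

Step 2: Apply Dijkstra's algorithm from vertex 2:
  Visit vertex 2 (distance=0)
    Update dist[1] = 1
    Update dist[3] = 1
    Update dist[4] = 1
    Update dist[5] = 6
    Update dist[6] = 5
  Visit vertex 1 (distance=1)
    Update dist[5] = 2
  Visit vertex 3 (distance=1)

Step 3: Shortest path: 2 -> 3
Total weight: 1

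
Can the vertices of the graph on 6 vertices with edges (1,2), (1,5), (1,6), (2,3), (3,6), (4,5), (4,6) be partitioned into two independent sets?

Step 1: Attempt 2-coloring using BFS:
  Start at vertex 1, assign color 0
  Color vertex 2 with color 1 (neighbor of 1)
  Color vertex 5 with color 1 (neighbor of 1)
  Color vertex 6 with color 1 (neighbor of 1)
  Color vertex 3 with color 0 (neighbor of 2)
  Color vertex 4 with color 0 (neighbor of 5)

Step 2: 2-coloring succeeded. No conflicts found.
  Set A (color 0): {1, 3, 4}
  Set B (color 1): {2, 5, 6}

The graph is bipartite with partition {1, 3, 4}, {2, 5, 6}.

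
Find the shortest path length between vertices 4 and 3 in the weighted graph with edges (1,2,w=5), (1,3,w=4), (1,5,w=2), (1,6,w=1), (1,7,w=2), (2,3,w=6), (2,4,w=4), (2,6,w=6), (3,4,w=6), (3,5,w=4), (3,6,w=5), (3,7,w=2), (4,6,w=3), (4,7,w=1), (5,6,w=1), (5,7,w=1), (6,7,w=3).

Step 1: Build adjacency list with weights:
  1: 2(w=5), 3(w=4), 5(w=2), 6(w=1), 7(w=2)
  2: 1(w=5), 3(w=6), 4(w=4), 6(w=6)
  3: 1(w=4), 2(w=6), 4(w=6), 5(w=4), 6(w=5), 7(w=2)
  4: 2(w=4), 3(w=6), 6(w=3), 7(w=1)
  5: 1(w=2), 3(w=4), 6(w=1), 7(w=1)
  6: 1(w=1), 2(w=6), 3(w=5), 4(w=3), 5(w=1), 7(w=3)
  7: 1(w=2), 3(w=2), 4(w=1), 5(w=1), 6(w=3)

Step 2: Apply Dijkstra's algorithm from vertex 4:
  Visit vertex 4 (distance=0)
    Update dist[2] = 4
    Update dist[3] = 6
    Update dist[6] = 3
    Update dist[7] = 1
  Visit vertex 7 (distance=1)
    Update dist[1] = 3
    Update dist[3] = 3
    Update dist[5] = 2
  Visit vertex 5 (distance=2)
  Visit vertex 1 (distance=3)
  Visit vertex 3 (distance=3)

Step 3: Shortest path: 4 -> 7 -> 3
Total weight: 1 + 2 = 3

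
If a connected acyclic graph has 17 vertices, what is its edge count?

A tree on n vertices always has exactly n - 1 edges.
For n = 17: edges = 17 - 1 = 16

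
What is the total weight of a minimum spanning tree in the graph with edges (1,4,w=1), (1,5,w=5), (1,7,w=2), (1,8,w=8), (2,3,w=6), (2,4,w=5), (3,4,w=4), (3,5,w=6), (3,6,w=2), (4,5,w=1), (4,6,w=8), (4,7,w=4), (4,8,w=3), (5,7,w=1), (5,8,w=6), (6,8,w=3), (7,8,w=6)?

Apply Kruskal's algorithm (sort edges by weight, add if no cycle):

Sorted edges by weight:
  (1,4) w=1
  (4,5) w=1
  (5,7) w=1
  (1,7) w=2
  (3,6) w=2
  (4,8) w=3
  (6,8) w=3
  (3,4) w=4
  (4,7) w=4
  (1,5) w=5
  (2,4) w=5
  (2,3) w=6
  (3,5) w=6
  (5,8) w=6
  (7,8) w=6
  (1,8) w=8
  (4,6) w=8

Add edge (1,4) w=1 -- no cycle. Running total: 1
Add edge (4,5) w=1 -- no cycle. Running total: 2
Add edge (5,7) w=1 -- no cycle. Running total: 3
Skip edge (1,7) w=2 -- would create cycle
Add edge (3,6) w=2 -- no cycle. Running total: 5
Add edge (4,8) w=3 -- no cycle. Running total: 8
Add edge (6,8) w=3 -- no cycle. Running total: 11
Skip edge (3,4) w=4 -- would create cycle
Skip edge (4,7) w=4 -- would create cycle
Skip edge (1,5) w=5 -- would create cycle
Add edge (2,4) w=5 -- no cycle. Running total: 16

MST edges: (1,4,w=1), (4,5,w=1), (5,7,w=1), (3,6,w=2), (4,8,w=3), (6,8,w=3), (2,4,w=5)
Total MST weight: 1 + 1 + 1 + 2 + 3 + 3 + 5 = 16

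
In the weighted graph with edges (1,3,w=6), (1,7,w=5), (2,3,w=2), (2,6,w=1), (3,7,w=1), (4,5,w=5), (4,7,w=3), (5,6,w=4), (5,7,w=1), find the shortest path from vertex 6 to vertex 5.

Step 1: Build adjacency list with weights:
  1: 3(w=6), 7(w=5)
  2: 3(w=2), 6(w=1)
  3: 1(w=6), 2(w=2), 7(w=1)
  4: 5(w=5), 7(w=3)
  5: 4(w=5), 6(w=4), 7(w=1)
  6: 2(w=1), 5(w=4)
  7: 1(w=5), 3(w=1), 4(w=3), 5(w=1)

Step 2: Apply Dijkstra's algorithm from vertex 6:
  Visit vertex 6 (distance=0)
    Update dist[2] = 1
    Update dist[5] = 4
  Visit vertex 2 (distance=1)
    Update dist[3] = 3
  Visit vertex 3 (distance=3)
    Update dist[1] = 9
    Update dist[7] = 4
  Visit vertex 5 (distance=4)
    Update dist[4] = 9

Step 3: Shortest path: 6 -> 5
Total weight: 4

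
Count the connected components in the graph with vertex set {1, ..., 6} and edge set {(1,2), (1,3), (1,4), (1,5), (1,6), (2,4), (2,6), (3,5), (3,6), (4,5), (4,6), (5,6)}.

Step 1: Build adjacency list from edges:
  1: 2, 3, 4, 5, 6
  2: 1, 4, 6
  3: 1, 5, 6
  4: 1, 2, 5, 6
  5: 1, 3, 4, 6
  6: 1, 2, 3, 4, 5

Step 2: Run BFS/DFS from vertex 1:
  Visited: {1, 2, 3, 4, 5, 6}
  Reached 6 of 6 vertices

Step 3: All 6 vertices reached from vertex 1, so the graph is connected.
Number of connected components: 1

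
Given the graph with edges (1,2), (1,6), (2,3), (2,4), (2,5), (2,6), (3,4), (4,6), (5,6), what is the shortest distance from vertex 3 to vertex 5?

Step 1: Build adjacency list:
  1: 2, 6
  2: 1, 3, 4, 5, 6
  3: 2, 4
  4: 2, 3, 6
  5: 2, 6
  6: 1, 2, 4, 5

Step 2: BFS from vertex 3 to find shortest path to 5:
  vertex 2 reached at distance 1
  vertex 4 reached at distance 1
  vertex 1 reached at distance 2
  vertex 5 reached at distance 2

Step 3: Shortest path: 3 -> 2 -> 5
Path length: 2 edges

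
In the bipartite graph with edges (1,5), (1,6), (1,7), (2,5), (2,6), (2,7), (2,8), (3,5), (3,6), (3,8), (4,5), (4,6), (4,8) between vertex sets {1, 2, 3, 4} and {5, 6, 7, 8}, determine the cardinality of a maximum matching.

Step 1: List the neighbors of each left vertex:
  1: 5, 6, 7
  2: 5, 6, 7, 8
  3: 5, 6, 8
  4: 5, 6, 8

Step 2: Greedily match left vertices, then look for augmenting paths:
  Match 1 -- 7
  Match 2 -- 6
  Match 3 -- 8
  Match 4 -- 5
  No augmenting path remains.

Step 3: Verify this is maximum:
  Matching size 4 = min(|L|, |R|) = min(4, 4), which is an upper bound, so this matching is maximum.

Maximum matching: {(1,7), (2,6), (3,8), (4,5)}
Size: 4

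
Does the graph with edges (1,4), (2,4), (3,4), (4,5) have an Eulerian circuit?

Step 1: Find the degree of each vertex:
  deg(1) = 1
  deg(2) = 1
  deg(3) = 1
  deg(4) = 4
  deg(5) = 1

Step 2: Count vertices with odd degree:
  Odd-degree vertices: 1, 2, 3, 5 (4 total)

Step 3: Apply Euler's theorem:
  - Eulerian circuit exists iff graph is connected and all vertices have even degree
  - Eulerian path exists iff graph is connected and has 0 or 2 odd-degree vertices

Graph has 4 odd-degree vertices (need 0 or 2).
Neither Eulerian path nor Eulerian circuit exists.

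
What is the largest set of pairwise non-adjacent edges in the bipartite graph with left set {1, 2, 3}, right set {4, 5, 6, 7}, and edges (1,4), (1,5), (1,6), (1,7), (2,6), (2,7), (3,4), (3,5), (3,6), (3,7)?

Step 1: List the neighbors of each left vertex:
  1: 4, 5, 6, 7
  2: 6, 7
  3: 4, 5, 6, 7

Step 2: Greedily match left vertices, then look for augmenting paths:
  Match 1 -- 4
  Match 2 -- 6
  Match 3 -- 5
  No augmenting path remains.

Step 3: Verify this is maximum:
  Matching size 3 = min(|L|, |R|) = min(3, 4), which is an upper bound, so this matching is maximum.

Maximum matching: {(1,4), (2,6), (3,5)}
Size: 3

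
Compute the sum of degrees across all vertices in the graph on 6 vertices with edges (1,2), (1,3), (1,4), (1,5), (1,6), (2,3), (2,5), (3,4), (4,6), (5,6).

Step 1: Count edges incident to each vertex:
  deg(1) = 5 (neighbors: 2, 3, 4, 5, 6)
  deg(2) = 3 (neighbors: 1, 3, 5)
  deg(3) = 3 (neighbors: 1, 2, 4)
  deg(4) = 3 (neighbors: 1, 3, 6)
  deg(5) = 3 (neighbors: 1, 2, 6)
  deg(6) = 3 (neighbors: 1, 4, 5)

Step 2: Sum all degrees:
  5 + 3 + 3 + 3 + 3 + 3 = 20

Verification: sum of degrees = 2 * |E| = 2 * 10 = 20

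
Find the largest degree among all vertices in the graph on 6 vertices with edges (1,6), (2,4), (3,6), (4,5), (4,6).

Step 1: Count edges incident to each vertex:
  deg(1) = 1 (neighbors: 6)
  deg(2) = 1 (neighbors: 4)
  deg(3) = 1 (neighbors: 6)
  deg(4) = 3 (neighbors: 2, 5, 6)
  deg(5) = 1 (neighbors: 4)
  deg(6) = 3 (neighbors: 1, 3, 4)

Step 2: Find maximum:
  max(1, 1, 1, 3, 1, 3) = 3 (vertex 4)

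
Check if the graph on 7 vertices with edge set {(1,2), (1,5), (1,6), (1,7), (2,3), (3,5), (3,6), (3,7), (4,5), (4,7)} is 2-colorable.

Step 1: Attempt 2-coloring using BFS:
  Start at vertex 1, assign color 0
  Color vertex 2 with color 1 (neighbor of 1)
  Color vertex 5 with color 1 (neighbor of 1)
  Color vertex 6 with color 1 (neighbor of 1)
  Color vertex 7 with color 1 (neighbor of 1)
  Color vertex 3 with color 0 (neighbor of 2)
  Color vertex 4 with color 0 (neighbor of 5)

Step 2: 2-coloring succeeded. No conflicts found.
  Set A (color 0): {1, 3, 4}
  Set B (color 1): {2, 5, 6, 7}

The graph is bipartite with partition {1, 3, 4}, {2, 5, 6, 7}.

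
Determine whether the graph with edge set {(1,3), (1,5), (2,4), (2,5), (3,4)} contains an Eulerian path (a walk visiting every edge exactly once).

Step 1: Find the degree of each vertex:
  deg(1) = 2
  deg(2) = 2
  deg(3) = 2
  deg(4) = 2
  deg(5) = 2

Step 2: Count vertices with odd degree:
  All vertices have even degree (0 odd-degree vertices)

Step 3: Apply Euler's theorem:
  - Eulerian circuit exists iff graph is connected and all vertices have even degree
  - Eulerian path exists iff graph is connected and has 0 or 2 odd-degree vertices

Graph is connected with 0 odd-degree vertices.
Both Eulerian circuit and Eulerian path exist.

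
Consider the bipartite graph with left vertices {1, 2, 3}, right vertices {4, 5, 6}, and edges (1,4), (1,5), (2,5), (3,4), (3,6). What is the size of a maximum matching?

Step 1: List the neighbors of each left vertex:
  1: 4, 5
  2: 5
  3: 4, 6

Step 2: Greedily match left vertices, then look for augmenting paths:
  Match 1 -- 4
  Match 2 -- 5
  Match 3 -- 6
  No augmenting path remains.

Step 3: Verify this is maximum:
  Matching size 3 = min(|L|, |R|) = min(3, 3), which is an upper bound, so this matching is maximum.

Maximum matching: {(1,4), (2,5), (3,6)}
Size: 3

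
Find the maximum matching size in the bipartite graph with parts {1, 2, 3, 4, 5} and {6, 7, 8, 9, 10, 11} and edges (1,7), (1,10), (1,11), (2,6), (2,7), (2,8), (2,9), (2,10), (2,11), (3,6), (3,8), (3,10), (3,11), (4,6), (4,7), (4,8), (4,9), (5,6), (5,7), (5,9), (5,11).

Step 1: List the neighbors of each left vertex:
  1: 7, 10, 11
  2: 6, 7, 8, 9, 10, 11
  3: 6, 8, 10, 11
  4: 6, 7, 8, 9
  5: 6, 7, 9, 11

Step 2: Greedily match left vertices, then look for augmenting paths:
  Match 1 -- 7
  Match 2 -- 6
  Match 3 -- 8
  Match 4 -- 9
  Match 5 -- 11
  No augmenting path remains.

Step 3: Verify this is maximum:
  Matching size 5 = min(|L|, |R|) = min(5, 6), which is an upper bound, so this matching is maximum.

Maximum matching: {(1,7), (2,6), (3,8), (4,9), (5,11)}
Size: 5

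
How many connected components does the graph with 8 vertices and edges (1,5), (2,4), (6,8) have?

Step 1: Build adjacency list from edges:
  1: 5
  2: 4
  3: (none)
  4: 2
  5: 1
  6: 8
  7: (none)
  8: 6

Step 2: Run BFS/DFS from vertex 1:
  Visited: {1, 5}
  Reached 2 of 8 vertices

Step 3: Only 2 of 8 vertices reached. Graph is disconnected.
Connected components: {1, 5}, {2, 4}, {3}, {6, 8}, {7}
Number of connected components: 5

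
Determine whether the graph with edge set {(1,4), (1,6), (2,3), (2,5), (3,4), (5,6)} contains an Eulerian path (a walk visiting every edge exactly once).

Step 1: Find the degree of each vertex:
  deg(1) = 2
  deg(2) = 2
  deg(3) = 2
  deg(4) = 2
  deg(5) = 2
  deg(6) = 2

Step 2: Count vertices with odd degree:
  All vertices have even degree (0 odd-degree vertices)

Step 3: Apply Euler's theorem:
  - Eulerian circuit exists iff graph is connected and all vertices have even degree
  - Eulerian path exists iff graph is connected and has 0 or 2 odd-degree vertices

Graph is connected with 0 odd-degree vertices.
Both Eulerian circuit and Eulerian path exist.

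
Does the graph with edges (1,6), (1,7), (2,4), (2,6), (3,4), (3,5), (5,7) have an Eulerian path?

Step 1: Find the degree of each vertex:
  deg(1) = 2
  deg(2) = 2
  deg(3) = 2
  deg(4) = 2
  deg(5) = 2
  deg(6) = 2
  deg(7) = 2

Step 2: Count vertices with odd degree:
  All vertices have even degree (0 odd-degree vertices)

Step 3: Apply Euler's theorem:
  - Eulerian circuit exists iff graph is connected and all vertices have even degree
  - Eulerian path exists iff graph is connected and has 0 or 2 odd-degree vertices

Graph is connected with 0 odd-degree vertices.
Both Eulerian circuit and Eulerian path exist.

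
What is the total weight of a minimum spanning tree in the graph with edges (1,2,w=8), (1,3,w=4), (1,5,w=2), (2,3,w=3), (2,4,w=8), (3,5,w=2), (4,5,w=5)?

Apply Kruskal's algorithm (sort edges by weight, add if no cycle):

Sorted edges by weight:
  (1,5) w=2
  (3,5) w=2
  (2,3) w=3
  (1,3) w=4
  (4,5) w=5
  (1,2) w=8
  (2,4) w=8

Add edge (1,5) w=2 -- no cycle. Running total: 2
Add edge (3,5) w=2 -- no cycle. Running total: 4
Add edge (2,3) w=3 -- no cycle. Running total: 7
Skip edge (1,3) w=4 -- would create cycle
Add edge (4,5) w=5 -- no cycle. Running total: 12

MST edges: (1,5,w=2), (3,5,w=2), (2,3,w=3), (4,5,w=5)
Total MST weight: 2 + 2 + 3 + 5 = 12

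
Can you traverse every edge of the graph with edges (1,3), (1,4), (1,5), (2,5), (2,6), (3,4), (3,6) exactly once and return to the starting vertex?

Step 1: Find the degree of each vertex:
  deg(1) = 3
  deg(2) = 2
  deg(3) = 3
  deg(4) = 2
  deg(5) = 2
  deg(6) = 2

Step 2: Count vertices with odd degree:
  Odd-degree vertices: 1, 3 (2 total)

Step 3: Apply Euler's theorem:
  - Eulerian circuit exists iff graph is connected and all vertices have even degree
  - Eulerian path exists iff graph is connected and has 0 or 2 odd-degree vertices

Graph is connected with exactly 2 odd-degree vertices (1, 3).
Eulerian path exists (starting and ending at the odd-degree vertices), but no Eulerian circuit.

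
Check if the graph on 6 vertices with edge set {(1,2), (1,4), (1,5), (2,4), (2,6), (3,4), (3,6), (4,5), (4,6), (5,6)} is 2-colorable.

Step 1: Attempt 2-coloring using BFS:
  Start at vertex 1, assign color 0
  Color vertex 2 with color 1 (neighbor of 1)
  Color vertex 4 with color 1 (neighbor of 1)
  Color vertex 5 with color 1 (neighbor of 1)

Step 2: Conflict found! Vertices 2 and 4 are adjacent but have the same color.
This means the graph contains an odd cycle.

The graph is NOT bipartite.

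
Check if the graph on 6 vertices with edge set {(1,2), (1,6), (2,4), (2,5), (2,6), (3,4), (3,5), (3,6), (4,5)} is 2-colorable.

Step 1: Attempt 2-coloring using BFS:
  Start at vertex 1, assign color 0
  Color vertex 2 with color 1 (neighbor of 1)
  Color vertex 6 with color 1 (neighbor of 1)
  Color vertex 4 with color 0 (neighbor of 2)
  Color vertex 5 with color 0 (neighbor of 2)

Step 2: Conflict found! Vertices 2 and 6 are adjacent but have the same color.
This means the graph contains an odd cycle.

The graph is NOT bipartite.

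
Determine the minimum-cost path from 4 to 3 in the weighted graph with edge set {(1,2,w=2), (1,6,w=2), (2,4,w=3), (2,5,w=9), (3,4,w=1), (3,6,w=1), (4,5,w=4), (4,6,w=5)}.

Step 1: Build adjacency list with weights:
  1: 2(w=2), 6(w=2)
  2: 1(w=2), 4(w=3), 5(w=9)
  3: 4(w=1), 6(w=1)
  4: 2(w=3), 3(w=1), 5(w=4), 6(w=5)
  5: 2(w=9), 4(w=4)
  6: 1(w=2), 3(w=1), 4(w=5)

Step 2: Apply Dijkstra's algorithm from vertex 4:
  Visit vertex 4 (distance=0)
    Update dist[2] = 3
    Update dist[3] = 1
    Update dist[5] = 4
    Update dist[6] = 5
  Visit vertex 3 (distance=1)
    Update dist[6] = 2

Step 3: Shortest path: 4 -> 3
Total weight: 1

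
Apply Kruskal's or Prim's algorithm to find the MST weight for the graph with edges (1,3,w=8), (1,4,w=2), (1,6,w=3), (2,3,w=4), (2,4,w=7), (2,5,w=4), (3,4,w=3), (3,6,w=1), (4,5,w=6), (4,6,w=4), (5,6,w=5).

Apply Kruskal's algorithm (sort edges by weight, add if no cycle):

Sorted edges by weight:
  (3,6) w=1
  (1,4) w=2
  (1,6) w=3
  (3,4) w=3
  (2,5) w=4
  (2,3) w=4
  (4,6) w=4
  (5,6) w=5
  (4,5) w=6
  (2,4) w=7
  (1,3) w=8

Add edge (3,6) w=1 -- no cycle. Running total: 1
Add edge (1,4) w=2 -- no cycle. Running total: 3
Add edge (1,6) w=3 -- no cycle. Running total: 6
Skip edge (3,4) w=3 -- would create cycle
Add edge (2,5) w=4 -- no cycle. Running total: 10
Add edge (2,3) w=4 -- no cycle. Running total: 14

MST edges: (3,6,w=1), (1,4,w=2), (1,6,w=3), (2,5,w=4), (2,3,w=4)
Total MST weight: 1 + 2 + 3 + 4 + 4 = 14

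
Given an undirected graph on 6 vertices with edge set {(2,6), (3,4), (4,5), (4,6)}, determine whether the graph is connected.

Step 1: Build adjacency list from edges:
  1: (none)
  2: 6
  3: 4
  4: 3, 5, 6
  5: 4
  6: 2, 4

Step 2: Run BFS/DFS from vertex 1:
  Visited: {1}
  Reached 1 of 6 vertices

Step 3: Only 1 of 6 vertices reached. Graph is disconnected.
Connected components: {1}, {2, 3, 4, 5, 6}
Answer: No, the graph is not connected (2 components).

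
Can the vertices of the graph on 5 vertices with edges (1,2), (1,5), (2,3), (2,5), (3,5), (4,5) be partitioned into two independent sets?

Step 1: Attempt 2-coloring using BFS:
  Start at vertex 1, assign color 0
  Color vertex 2 with color 1 (neighbor of 1)
  Color vertex 5 with color 1 (neighbor of 1)
  Color vertex 3 with color 0 (neighbor of 2)

Step 2: Conflict found! Vertices 2 and 5 are adjacent but have the same color.
This means the graph contains an odd cycle.

The graph is NOT bipartite.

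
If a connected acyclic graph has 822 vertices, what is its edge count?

A tree on n vertices always has exactly n - 1 edges.
For n = 822: edges = 822 - 1 = 821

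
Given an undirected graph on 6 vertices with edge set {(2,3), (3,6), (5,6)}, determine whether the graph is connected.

Step 1: Build adjacency list from edges:
  1: (none)
  2: 3
  3: 2, 6
  4: (none)
  5: 6
  6: 3, 5

Step 2: Run BFS/DFS from vertex 1:
  Visited: {1}
  Reached 1 of 6 vertices

Step 3: Only 1 of 6 vertices reached. Graph is disconnected.
Connected components: {1}, {2, 3, 5, 6}, {4}
Answer: No, the graph is not connected (3 components).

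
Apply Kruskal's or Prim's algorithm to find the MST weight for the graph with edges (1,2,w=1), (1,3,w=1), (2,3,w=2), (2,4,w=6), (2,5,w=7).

Apply Kruskal's algorithm (sort edges by weight, add if no cycle):

Sorted edges by weight:
  (1,3) w=1
  (1,2) w=1
  (2,3) w=2
  (2,4) w=6
  (2,5) w=7

Add edge (1,3) w=1 -- no cycle. Running total: 1
Add edge (1,2) w=1 -- no cycle. Running total: 2
Skip edge (2,3) w=2 -- would create cycle
Add edge (2,4) w=6 -- no cycle. Running total: 8
Add edge (2,5) w=7 -- no cycle. Running total: 15

MST edges: (1,3,w=1), (1,2,w=1), (2,4,w=6), (2,5,w=7)
Total MST weight: 1 + 1 + 6 + 7 = 15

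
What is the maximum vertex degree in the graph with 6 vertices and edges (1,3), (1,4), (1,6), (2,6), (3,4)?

Step 1: Count edges incident to each vertex:
  deg(1) = 3 (neighbors: 3, 4, 6)
  deg(2) = 1 (neighbors: 6)
  deg(3) = 2 (neighbors: 1, 4)
  deg(4) = 2 (neighbors: 1, 3)
  deg(5) = 0 (neighbors: none)
  deg(6) = 2 (neighbors: 1, 2)

Step 2: Find maximum:
  max(3, 1, 2, 2, 0, 2) = 3 (vertex 1)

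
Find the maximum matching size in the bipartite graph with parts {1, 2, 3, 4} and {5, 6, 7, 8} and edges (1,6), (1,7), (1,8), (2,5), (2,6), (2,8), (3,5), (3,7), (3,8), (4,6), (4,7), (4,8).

Step 1: List the neighbors of each left vertex:
  1: 6, 7, 8
  2: 5, 6, 8
  3: 5, 7, 8
  4: 6, 7, 8

Step 2: Greedily match left vertices, then look for augmenting paths:
  Match 1 -- 6
  Match 2 -- 5
  Match 3 -- 7
  Match 4 -- 8
  No augmenting path remains.

Step 3: Verify this is maximum:
  Matching size 4 = min(|L|, |R|) = min(4, 4), which is an upper bound, so this matching is maximum.

Maximum matching: {(1,6), (2,5), (3,7), (4,8)}
Size: 4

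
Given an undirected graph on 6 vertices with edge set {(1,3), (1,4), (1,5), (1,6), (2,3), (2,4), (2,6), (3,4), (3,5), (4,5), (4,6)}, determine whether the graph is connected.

Step 1: Build adjacency list from edges:
  1: 3, 4, 5, 6
  2: 3, 4, 6
  3: 1, 2, 4, 5
  4: 1, 2, 3, 5, 6
  5: 1, 3, 4
  6: 1, 2, 4

Step 2: Run BFS/DFS from vertex 1:
  Visited: {1, 3, 4, 5, 6, 2}
  Reached 6 of 6 vertices

Step 3: All 6 vertices reached from vertex 1, so the graph is connected.
Answer: Yes, the graph is connected.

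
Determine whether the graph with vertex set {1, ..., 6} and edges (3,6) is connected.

Step 1: Build adjacency list from edges:
  1: (none)
  2: (none)
  3: 6
  4: (none)
  5: (none)
  6: 3

Step 2: Run BFS/DFS from vertex 1:
  Visited: {1}
  Reached 1 of 6 vertices

Step 3: Only 1 of 6 vertices reached. Graph is disconnected.
Connected components: {1}, {2}, {3, 6}, {4}, {5}
Answer: No, the graph is not connected (5 components).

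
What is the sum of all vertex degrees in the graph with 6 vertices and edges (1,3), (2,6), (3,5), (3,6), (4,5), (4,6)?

Step 1: Count edges incident to each vertex:
  deg(1) = 1 (neighbors: 3)
  deg(2) = 1 (neighbors: 6)
  deg(3) = 3 (neighbors: 1, 5, 6)
  deg(4) = 2 (neighbors: 5, 6)
  deg(5) = 2 (neighbors: 3, 4)
  deg(6) = 3 (neighbors: 2, 3, 4)

Step 2: Sum all degrees:
  1 + 1 + 3 + 2 + 2 + 3 = 12

Verification: sum of degrees = 2 * |E| = 2 * 6 = 12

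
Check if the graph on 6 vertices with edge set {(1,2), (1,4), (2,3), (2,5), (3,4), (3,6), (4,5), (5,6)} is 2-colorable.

Step 1: Attempt 2-coloring using BFS:
  Start at vertex 1, assign color 0
  Color vertex 2 with color 1 (neighbor of 1)
  Color vertex 4 with color 1 (neighbor of 1)
  Color vertex 3 with color 0 (neighbor of 2)
  Color vertex 5 with color 0 (neighbor of 2)
  Color vertex 6 with color 1 (neighbor of 3)

Step 2: 2-coloring succeeded. No conflicts found.
  Set A (color 0): {1, 3, 5}
  Set B (color 1): {2, 4, 6}

The graph is bipartite with partition {1, 3, 5}, {2, 4, 6}.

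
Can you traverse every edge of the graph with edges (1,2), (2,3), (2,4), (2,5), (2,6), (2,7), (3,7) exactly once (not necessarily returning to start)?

Step 1: Find the degree of each vertex:
  deg(1) = 1
  deg(2) = 6
  deg(3) = 2
  deg(4) = 1
  deg(5) = 1
  deg(6) = 1
  deg(7) = 2

Step 2: Count vertices with odd degree:
  Odd-degree vertices: 1, 4, 5, 6 (4 total)

Step 3: Apply Euler's theorem:
  - Eulerian circuit exists iff graph is connected and all vertices have even degree
  - Eulerian path exists iff graph is connected and has 0 or 2 odd-degree vertices

Graph has 4 odd-degree vertices (need 0 or 2).
Neither Eulerian path nor Eulerian circuit exists.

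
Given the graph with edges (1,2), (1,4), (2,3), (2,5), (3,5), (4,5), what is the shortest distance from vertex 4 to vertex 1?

Step 1: Build adjacency list:
  1: 2, 4
  2: 1, 3, 5
  3: 2, 5
  4: 1, 5
  5: 2, 3, 4

Step 2: BFS from vertex 4 to find shortest path to 1:
  vertex 1 reached at distance 1

Step 3: Shortest path: 4 -> 1
Path length: 1 edge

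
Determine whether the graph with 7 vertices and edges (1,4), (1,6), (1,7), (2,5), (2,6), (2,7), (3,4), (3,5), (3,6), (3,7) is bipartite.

Step 1: Attempt 2-coloring using BFS:
  Start at vertex 1, assign color 0
  Color vertex 4 with color 1 (neighbor of 1)
  Color vertex 6 with color 1 (neighbor of 1)
  Color vertex 7 with color 1 (neighbor of 1)
  Color vertex 3 with color 0 (neighbor of 4)
  Color vertex 2 with color 0 (neighbor of 6)
  Color vertex 5 with color 1 (neighbor of 3)

Step 2: 2-coloring succeeded. No conflicts found.
  Set A (color 0): {1, 2, 3}
  Set B (color 1): {4, 5, 6, 7}

The graph is bipartite with partition {1, 2, 3}, {4, 5, 6, 7}.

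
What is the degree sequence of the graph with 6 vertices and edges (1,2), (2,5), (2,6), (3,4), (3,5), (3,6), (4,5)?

Step 1: Count edges incident to each vertex:
  deg(1) = 1 (neighbors: 2)
  deg(2) = 3 (neighbors: 1, 5, 6)
  deg(3) = 3 (neighbors: 4, 5, 6)
  deg(4) = 2 (neighbors: 3, 5)
  deg(5) = 3 (neighbors: 2, 3, 4)
  deg(6) = 2 (neighbors: 2, 3)

Step 2: Sort degrees in non-increasing order:
  Degrees: [1, 3, 3, 2, 3, 2] -> sorted: [3, 3, 3, 2, 2, 1]

Degree sequence: [3, 3, 3, 2, 2, 1]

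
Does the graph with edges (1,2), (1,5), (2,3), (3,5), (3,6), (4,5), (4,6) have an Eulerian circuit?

Step 1: Find the degree of each vertex:
  deg(1) = 2
  deg(2) = 2
  deg(3) = 3
  deg(4) = 2
  deg(5) = 3
  deg(6) = 2

Step 2: Count vertices with odd degree:
  Odd-degree vertices: 3, 5 (2 total)

Step 3: Apply Euler's theorem:
  - Eulerian circuit exists iff graph is connected and all vertices have even degree
  - Eulerian path exists iff graph is connected and has 0 or 2 odd-degree vertices

Graph is connected with exactly 2 odd-degree vertices (3, 5).
Eulerian path exists (starting and ending at the odd-degree vertices), but no Eulerian circuit.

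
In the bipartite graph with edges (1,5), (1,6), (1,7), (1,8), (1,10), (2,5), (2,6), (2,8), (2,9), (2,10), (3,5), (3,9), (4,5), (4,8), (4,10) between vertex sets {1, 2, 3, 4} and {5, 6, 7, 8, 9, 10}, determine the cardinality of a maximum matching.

Step 1: List the neighbors of each left vertex:
  1: 5, 6, 7, 8, 10
  2: 5, 6, 8, 9, 10
  3: 5, 9
  4: 5, 8, 10

Step 2: Greedily match left vertices, then look for augmenting paths:
  Match 1 -- 5
  Match 2 -- 6
  Match 3 -- 9
  Match 4 -- 8
  No augmenting path remains.

Step 3: Verify this is maximum:
  Matching size 4 = min(|L|, |R|) = min(4, 6), which is an upper bound, so this matching is maximum.

Maximum matching: {(1,5), (2,6), (3,9), (4,8)}
Size: 4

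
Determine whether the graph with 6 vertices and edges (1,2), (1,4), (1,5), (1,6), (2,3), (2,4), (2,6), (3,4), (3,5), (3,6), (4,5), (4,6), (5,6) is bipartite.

Step 1: Attempt 2-coloring using BFS:
  Start at vertex 1, assign color 0
  Color vertex 2 with color 1 (neighbor of 1)
  Color vertex 4 with color 1 (neighbor of 1)
  Color vertex 5 with color 1 (neighbor of 1)
  Color vertex 6 with color 1 (neighbor of 1)
  Color vertex 3 with color 0 (neighbor of 2)

Step 2: Conflict found! Vertices 2 and 4 are adjacent but have the same color.
This means the graph contains an odd cycle.

The graph is NOT bipartite.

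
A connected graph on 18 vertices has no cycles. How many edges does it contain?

A tree on n vertices always has exactly n - 1 edges.
For n = 18: edges = 18 - 1 = 17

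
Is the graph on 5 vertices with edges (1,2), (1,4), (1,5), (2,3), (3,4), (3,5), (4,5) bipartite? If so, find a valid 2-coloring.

Step 1: Attempt 2-coloring using BFS:
  Start at vertex 1, assign color 0
  Color vertex 2 with color 1 (neighbor of 1)
  Color vertex 4 with color 1 (neighbor of 1)
  Color vertex 5 with color 1 (neighbor of 1)
  Color vertex 3 with color 0 (neighbor of 2)

Step 2: Conflict found! Vertices 4 and 5 are adjacent but have the same color.
This means the graph contains an odd cycle.

The graph is NOT bipartite.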